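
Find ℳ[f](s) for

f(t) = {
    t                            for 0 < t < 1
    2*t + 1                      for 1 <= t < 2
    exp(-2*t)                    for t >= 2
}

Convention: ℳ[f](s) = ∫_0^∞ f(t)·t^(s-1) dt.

linearity at 1, 2 turns ℳ[f](s) into 3 summed integrals
on [0, 1) integrate f = t against the kernel
the [1, 2) slice contributes ∫ (2*t + 1)·t^(s-1) dt
between 2 and ∞ the integrand is exp(-2*t)·t^(s-1)

(2**s*s*(s + 1)*uppergamma(s, 4) - 2*4**s*s - 4**s + 5*8**s*s + 8**s)/(4**s*s*(s + 1))
  Re(s) > -1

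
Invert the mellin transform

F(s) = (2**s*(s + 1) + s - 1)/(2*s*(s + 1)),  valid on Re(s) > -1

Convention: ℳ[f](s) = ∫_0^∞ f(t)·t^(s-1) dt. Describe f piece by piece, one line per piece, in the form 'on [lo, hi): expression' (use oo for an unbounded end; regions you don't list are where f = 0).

the 2 pieces separated at 1 each add one integral
on [0, 1): add ∫ t·t^(s-1) dt
[1, 2) adds the kernel integral of 1/2

on [0, 1): t
on [1, 2): 1/2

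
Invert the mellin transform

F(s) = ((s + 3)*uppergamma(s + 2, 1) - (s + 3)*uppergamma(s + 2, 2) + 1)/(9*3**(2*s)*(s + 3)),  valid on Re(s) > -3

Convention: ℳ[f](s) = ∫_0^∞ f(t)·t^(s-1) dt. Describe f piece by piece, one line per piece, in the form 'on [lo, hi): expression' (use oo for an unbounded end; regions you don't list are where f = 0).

strip the common scale on t: 3*t**3 on [0, 1/3); t**2*exp(-3*t) on [1/3, 2/3)
peel off the shared t-power: 3*t on [0, 1/3); exp(-3*t) on [1/3, 2/3)
strip the common scale on t: t on [0, 1); exp(-t) on [1, 2)
treat the 2 regions marked off by 1/9 separately and sum
segment [0, 1/9) carries 81*t**3; integrate it
[1/9, 2/9) adds the kernel integral of 9*t**2*exp(-9*t)

on [0, 1/9): 81*t**3
on [1/9, 2/9): 9*t**2*exp(-9*t)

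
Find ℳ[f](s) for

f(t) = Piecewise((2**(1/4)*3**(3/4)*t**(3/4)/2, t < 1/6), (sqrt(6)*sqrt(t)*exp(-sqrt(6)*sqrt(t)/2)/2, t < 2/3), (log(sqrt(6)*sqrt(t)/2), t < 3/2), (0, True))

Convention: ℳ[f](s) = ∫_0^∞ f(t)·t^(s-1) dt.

(16*2**(2*s)*s**3*uppergamma(2*s + 1, 1/2) - 16*2**(2*s)*s**3*uppergamma(2*s + 1, 1) + 12*2**(2*s)*s**2*uppergamma(2*s + 1, 1/2) - 12*2**(2*s)*s**2*uppergamma(2*s + 1, 1) + 4*2**(2*s)*s + 3*2**(2*s) + 3**(2*s)*s**2*(-8*log(2) + 8*log(3)) - 4*3**(2*s)*s + 3**(2*s)*s*(-6*log(2) + 6*log(3)) - 3*3**(2*s) + 2*sqrt(2)*s**2)/(2*6**s*s**2*(4*s + 3))
  Re(s) > -3/4

remove the common scale on t first: t**(3/4) on [0, 1/4); sqrt(t)*exp(-sqrt(t)) on [1/4, 1); log(sqrt(t)) on [1, 9/4)
remove the power substitution first: t**(3/2) on [0, 1/2); t*exp(-t) on [1/2, 1); log(t) on [1, 3/2)
invert the shared t-power to get sqrt(t) on [0, 1/2); exp(-t) on [1/2, 1); log(t)/t on [1, 3/2)
decompose at 1/6, 2/3; ℳ[f](s) sums the 3 pieces' integrals
∫ 2**(1/4)*3**(3/4)*t**(3/4)/2·t^(s-1) over [0, 1/6)
over [1/6, 2/3), the kernel integral of sqrt(6)*sqrt(t)*exp(-sqrt(6)*sqrt(t)/2)/2 enters the sum
the [2/3, 3/2) slice contributes ∫ log(sqrt(6)*sqrt(t)/2)·t^(s-1) dt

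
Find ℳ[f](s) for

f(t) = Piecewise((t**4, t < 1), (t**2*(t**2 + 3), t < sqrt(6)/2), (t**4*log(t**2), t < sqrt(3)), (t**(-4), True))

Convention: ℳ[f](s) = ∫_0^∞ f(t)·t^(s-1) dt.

strip the shared t-power: t**2 on [0, 1); t**2 + 3 on [1, sqrt(6)/2); t**2*log(t**2) on [sqrt(6)/2, sqrt(3)); …
peel off the power substitution: t on [0, 1); t + 3 on [1, 3/2); t*log(t) on [3/2, 3); …
f breaks at 1, sqrt(6)/2, sqrt(3) into 4 integrals to sum
∫ t**4·t^(s-1) over [0, 1)
for t in [1, sqrt(6)/2): the term is ∫ t**2*(t**2 + 3)·t^(s-1)
on [sqrt(6)/2, sqrt(3)): add ∫ t**4*log(t**2)·t^(s-1) dt
the [sqrt(3), ∞) slice contributes ∫ t**(-4)·t^(s-1) dt

2**(-s/2 - 1)*(-81*2**(s/2 + 1)*(s/2 - 2)*(s + 2)*(s + (s + 2)**2/4 + 3) - 162*2**(s/2 + 1)*(s/2 - 2)*(s + (s + 2)**2/4 + 3) - 81*3**(s/2 + 1)*(s/2 - 2)*(s/2 + 2)*(s + 2)**2*log(3)/4 + 81*3**(s/2 + 1)*(s/2 - 2)*(s/2 + 2)*(s + 2)**2*log(2)/4 - 81*3**(s/2 + 1)*(s/2 - 2)*(s/2 + 2)*(s + 2)*log(3)/2 + 81*3**(s/2 + 1)*(s/2 - 2)*(s/2 + 2)*(s + 2)*log(2)/2 + 81*3**(s/2 + 1)*(s/2 - 2)*(s/2 + 2)*(s + 2)/2 + 243*3**(s/2 + 1)*(s/2 - 2)*(s + 2)*(s + (s + 2)**2/4 + 3)/2 + 162*3**(s/2 + 1)*(s/2 - 2)*(s + (s + 2)**2/4 + 3) + 81*6**(s/2 + 1)*(s/2 - 2)*(s/2 + 2)*(s + 2)**2*log(3)/2 - 81*6**(s/2 + 1)*(s/2 - 2)*(s/2 + 2)*(s + 2) + 81*6**(s/2 + 1)*(s/2 - 2)*(s/2 + 2)*(s + 2)*log(3) - 6**(s/2 + 1)*(s/2 + 2)*(s + 2)*(s + (s + 2)**2/4 + 3))/(54*(s/2 - 2)*(s/2 + 2)*(s + 2)*(s + (s + 2)**2/4 + 3))
  -4 < Re(s) < 4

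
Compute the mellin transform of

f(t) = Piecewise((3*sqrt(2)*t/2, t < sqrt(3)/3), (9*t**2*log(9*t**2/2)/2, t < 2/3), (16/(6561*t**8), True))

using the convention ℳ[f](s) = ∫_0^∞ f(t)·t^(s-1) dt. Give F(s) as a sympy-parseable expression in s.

peel off the common scale on t: sqrt(2)*t on [0, sqrt(3)/2); 2*t**2*log(2*t**2) on [sqrt(3)/2, 1); 1/(16*t**8) on [1, ∞)
remove the power substitution first: sqrt(2)*sqrt(t) on [0, 3/4); 2*t*log(2*t) on [3/4, 1); 1/(16*t**4) on [1, ∞)
the common scale on t comes off first: sqrt(t) on [0, 3/2); t*log(t) on [3/2, 2); t**(-4) on [2, ∞)
split f at sqrt(3)/3, 2/3: ℳ[f](s) collects 3 kernel integrals
piece [0, sqrt(3)/3): integrate 3*sqrt(2)*t/2 against the kernel
between sqrt(3)/3 and 2/3 the integrand is 9*t**2*log(9*t**2/2)/2·t^(s-1)
∫ 16/(6561*t**8)·t^(s-1) over [2/3, ∞)

(32*2**s*s*(s - 8)*(s + 1)*log(2) - 64*2**s*(s - 8)*(s + 1) + 64*2**s*(s - 8)*(s + 1)*log(2) - 2**s*(s + 1)*(s**2 + 4*s + 4) + 3**(s/2)*s*(s - 8)*(s + 1)*(-24*log(3) + 24*log(2)) + 3**(s/2)*(s - 8)*(s + 1)*(-48*log(3) + 48*log(2)) + 48*3**(s/2)*(s - 8)*(s + 1) + 8*3**(s/2)*sqrt(6)*(s - 8)*(s**2 + 4*s + 4))/(16*3**s*(s - 8)*(s + 1)*(s**2 + 4*s + 4))
  -1 < Re(s) < 8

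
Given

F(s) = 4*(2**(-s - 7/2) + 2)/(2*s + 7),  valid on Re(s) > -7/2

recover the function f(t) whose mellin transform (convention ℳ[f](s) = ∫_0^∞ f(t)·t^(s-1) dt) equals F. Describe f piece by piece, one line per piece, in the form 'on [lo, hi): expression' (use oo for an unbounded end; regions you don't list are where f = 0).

on [0, 1/2): 6*t**(7/2)
on [1/2, 1): 4*t**(7/2)

treat the 2 regions marked off by 1/2 separately and sum
on [0, 1/2) integrate f = 6*t**(7/2) against the kernel
segment 1/2 to 1 holds 4*t**(7/2); add its integral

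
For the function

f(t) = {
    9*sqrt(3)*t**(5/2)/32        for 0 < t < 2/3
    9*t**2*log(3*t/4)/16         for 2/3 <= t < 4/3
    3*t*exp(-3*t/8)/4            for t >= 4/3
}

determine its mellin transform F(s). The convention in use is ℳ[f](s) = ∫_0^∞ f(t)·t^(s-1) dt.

back out the common scale on t: 9*sqrt(6)*t**(5/2)/8 on [0, 1/3); 9*t**2*log(3*t/2)/4 on [1/3, 2/3); 3*t*exp(-3*t/4)/2 on [2/3, ∞)
remove the common scale on t first: t**(5/2) on [0, 1/2); t**2*log(t) on [1/2, 1); t*exp(-t/2) on [1, ∞)
back out the shared t-power: t**(3/2) on [0, 1/2); t*log(t) on [1/2, 1); exp(-t/2) on [1, ∞)
linearity at 2/3, 4/3 turns ℳ[f](s) into 3 summed integrals
for t in [0, 2/3): the term is ∫ 9*sqrt(3)*t**(5/2)/32·t^(s-1)
segment [2/3, 4/3) carries 9*t**2*log(3*t/4)/16; integrate it
the [4/3, ∞) slice contributes ∫ 3*t*exp(-3*t/8)/4·t^(s-1) dt

2**s*(8*2**(2*s)*(2*s + 5)*(2*s + (s + 1)**2 + 3)*uppergamma(s + 1, 1/2) - 4*2**s*(2*s + 5) + 2*s + (s + 1)*(2*s + 5)*log(2) + (2*s + 5)*log(2) + sqrt(2)*(2*s + (s + 1)**2 + 3) + 5)/(4*3**s*(2*s + 5)*(2*s + (s + 1)**2 + 3))
  Re(s) > -5/2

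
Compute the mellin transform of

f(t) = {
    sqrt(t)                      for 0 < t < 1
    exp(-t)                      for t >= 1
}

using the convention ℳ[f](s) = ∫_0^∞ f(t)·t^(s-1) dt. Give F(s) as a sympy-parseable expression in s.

split f at 1: ℳ[f](s) collects 2 kernel integrals
segment 0 to 1 holds sqrt(t); add its integral
on [1, ∞): add ∫ exp(-t)·t^(s-1) dt

((2*s + 1)*uppergamma(s, 1) + 2)/(2*s + 1)
  Re(s) > -1/2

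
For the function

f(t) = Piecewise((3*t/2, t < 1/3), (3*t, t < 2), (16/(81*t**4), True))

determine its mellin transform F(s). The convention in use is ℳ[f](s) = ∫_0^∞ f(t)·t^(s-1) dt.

(970*6**s*s - 3890*6**s - 81*s + 324)/(162*3**s*(s**2 - 3*s - 4))
  -1 < Re(s) < 4

strip the common scale on t: t on [0, 1/2); 2*t on [1/2, 3); t**(-4) on [3, ∞)
f breaks at 1/3, 2 into 3 integrals to sum
∫ 3*t/2·t^(s-1) over [0, 1/3)
∫ 3*t·t^(s-1) over [1/3, 2)
∫ 16/(81*t**4)·t^(s-1) over [2, ∞)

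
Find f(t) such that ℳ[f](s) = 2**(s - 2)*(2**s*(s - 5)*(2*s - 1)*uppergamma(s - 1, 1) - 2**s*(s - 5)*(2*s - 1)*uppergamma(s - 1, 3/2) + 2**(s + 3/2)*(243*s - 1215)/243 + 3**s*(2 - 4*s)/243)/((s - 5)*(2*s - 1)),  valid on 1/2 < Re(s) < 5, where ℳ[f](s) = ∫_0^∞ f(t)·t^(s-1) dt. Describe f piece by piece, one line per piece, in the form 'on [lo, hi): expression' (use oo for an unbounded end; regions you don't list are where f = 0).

on [0, 4): sqrt(2)/(2*sqrt(t))
on [4, 6): exp(-t/4)/t
on [6, oo): 16/t**5

the shared t-power comes off first: sqrt(2)*sqrt(t)/2 on [0, 4); exp(-t/4) on [4, 6); 16/t**4 on [6, ∞)
peel off the common scale on t: sqrt(t) on [0, 2); exp(-t/2) on [2, 3); t**(-4) on [3, ∞)
treat the 3 regions marked off by 4, 6 separately and sum
the [0, 4) slice contributes ∫ sqrt(2)/(2*sqrt(t))·t^(s-1) dt
on [4, 6): add ∫ exp(-t/4)/t·t^(s-1) dt
∫ over [6, ∞) of 16/t**5·t^(s-1) joins the sum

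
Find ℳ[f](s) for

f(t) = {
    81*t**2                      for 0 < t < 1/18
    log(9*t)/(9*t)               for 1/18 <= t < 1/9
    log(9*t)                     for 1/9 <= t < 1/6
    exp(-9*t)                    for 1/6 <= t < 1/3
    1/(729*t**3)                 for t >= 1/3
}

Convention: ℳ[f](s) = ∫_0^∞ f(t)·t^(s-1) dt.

(108*2**s*s**2*(s - 3)*(s + 2)*(s**2 - 2*s + 1)*uppergamma(s, 3/2) - 108*2**s*s**2*(s - 3)*(s + 2)*(s**2 - 2*s + 1)*uppergamma(s, 3) - 108*2**s*s**2*(s - 3)*(s + 2) + 108*2**s*(s - 3)*(s + 2)*(s**2 - 2*s + 1) - 108*3**s*s*(s - 3)*(s + 2)*(s**2 - 2*s + 1)*log(2) + 108*3**s*s*(s - 3)*(s + 2)*(s**2 - 2*s + 1)*log(3) - 108*3**s*(s - 3)*(s + 2)*(s**2 - 2*s + 1) - 4*6**s*s**2*(s + 2)*(s**2 - 2*s + 1) + 216*s**3*(s - 3)*(s + 2)*log(2) - 216*s**2*(s - 3)*(s + 2)*log(2) + 216*s**2*(s - 3)*(s + 2) + 27*s**2*(s - 3)*(s**2 - 2*s + 1))/(108*18**s*s**2*(s - 3)*(s + 2)*(s**2 - 2*s + 1))
  -2 < Re(s) < 3

undo the common scale on t: 9*t**2 on [0, 1/6); log(3*t)/(3*t) on [1/6, 1/3); log(3*t) on [1/3, 1/2); …
back out the common scale on t: t**2 on [0, 1/2); log(t)/t on [1/2, 1); log(t) on [1, 3/2); …
along the cuts 1/18, 1/9, 1/6, 1/3, ℳ[f](s) splits into 5 integrals
segment [0, 1/18) carries 81*t**2; integrate it
on [1/18, 1/9): add ∫ log(9*t)/(9*t)·t^(s-1) dt
between 1/9 and 1/6 the integrand is log(9*t)·t^(s-1)
over [1/6, 1/3), the kernel integral of exp(-9*t) enters the sum
∫ 1/(729*t**3)·t^(s-1) over [1/3, ∞)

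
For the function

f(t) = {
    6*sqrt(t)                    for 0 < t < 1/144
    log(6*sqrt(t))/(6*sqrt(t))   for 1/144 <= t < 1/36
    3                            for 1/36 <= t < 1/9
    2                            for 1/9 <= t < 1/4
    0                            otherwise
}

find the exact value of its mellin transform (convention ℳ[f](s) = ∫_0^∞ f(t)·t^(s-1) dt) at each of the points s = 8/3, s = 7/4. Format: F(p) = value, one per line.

strip the power substitution: 6*t on [0, 1/12); log(6*t)/(6*t) on [1/12, 1/6); 3 on [1/6, 1/3); …
peel off the common scale on t: 3*t on [0, 1/6); log(3*t)/(3*t) on [1/6, 1/3); 3 on [1/3, 2/3); …
remove the common scale on t first: t on [0, 1/2); log(t)/t on [1/2, 1); 3 on [1, 2); …
cuts at 1/144, 1/36, 1/9: linearity sums the 4 kernel integrals
on [0, 1/144): add ∫ 6*sqrt(t)·t^(s-1) dt
between 1/144 and 1/36 the integrand is log(6*sqrt(t))/(6*sqrt(t))·t^(s-1)
[1/36, 1/9) adds the kernel integral of 3
piece [1/9, 1/4): integrate 2 against the kernel

F(8/3) = 18**(1/3)*(-42180*2**(1/3) + 397 + 988*log(2) + 411008*2**(2/3) + 6242184*6**(1/3))/1597999104
F(7/4) = sqrt(3)*(-12816*sqrt(2) + 1260*log(2) + 58279 + 194400*sqrt(6))/8164800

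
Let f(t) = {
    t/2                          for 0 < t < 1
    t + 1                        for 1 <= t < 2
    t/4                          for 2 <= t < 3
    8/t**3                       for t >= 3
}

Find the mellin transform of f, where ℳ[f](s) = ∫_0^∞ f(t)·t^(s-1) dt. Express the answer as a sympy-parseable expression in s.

back out the common scale on t: t on [0, 1/2); 2*t + 1 on [1/2, 1); t/2 on [1, 3/2); …
decompose at 1, 2, 3; ℳ[f](s) sums the 4 pieces' integrals
segment [0, 1) carries t/2; integrate it
[1, 2) adds the kernel integral of (t + 1)
segment 2 to 3 holds t/4; add its integral
for t in [3, ∞): the term is ∫ 8/t**3·t^(s-1)

(270*2**s*s**2 - 702*2**s*s - 324*2**s + 49*3**s*s**2 - 275*3**s*s - 162*s**2 + 378*s + 324)/(108*s*(s**2 - 2*s - 3))
  -1 < Re(s) < 3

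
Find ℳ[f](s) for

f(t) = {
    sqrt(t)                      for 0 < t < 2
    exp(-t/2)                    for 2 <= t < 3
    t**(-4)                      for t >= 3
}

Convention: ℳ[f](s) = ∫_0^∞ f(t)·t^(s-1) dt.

treat the 3 regions marked off by 2, 3 separately and sum
piece [0, 2): integrate sqrt(t) against the kernel
segment [2, 3) carries exp(-t/2); integrate it
on [3, ∞): add ∫ t**(-4)·t^(s-1) dt

(2**s*(s - 4)*(2*s + 1)*uppergamma(s, 1) - 2**s*(s - 4)*(2*s + 1)*uppergamma(s, 3/2) + 2*2**(s + 1/2)*(s - 4) - 3**s*(2*s + 1)/81)/((s - 4)*(2*s + 1))
  -1/2 < Re(s) < 4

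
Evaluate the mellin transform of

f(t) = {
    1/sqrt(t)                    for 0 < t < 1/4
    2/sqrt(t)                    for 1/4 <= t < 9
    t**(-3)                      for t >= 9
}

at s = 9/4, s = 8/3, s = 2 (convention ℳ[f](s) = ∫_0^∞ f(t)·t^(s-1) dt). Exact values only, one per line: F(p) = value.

remove the shared t-power first: sqrt(t) on [0, 1/4); 2*sqrt(t) on [1/4, 9); t**(-2) on [9, ∞)
remove the power substitution first: t on [0, 1/2); 2*t on [1/2, 3); t**(-4) on [3, ∞)
f breaks at 1/4, 9 into 3 integrals to sum
on [0, 1/4): add ∫ 1/sqrt(t)·t^(s-1) dt
∫ 2/sqrt(t)·t^(s-1) over [1/4, 9)
[9, ∞) adds the kernel integral of t**(-3)

F(9/4) = sqrt(2)*(-27 + 11720*sqrt(6))/756
F(8/3) = 2**(2/3)*(-3 + 7880*6**(1/3))/208
F(2) = 1297/36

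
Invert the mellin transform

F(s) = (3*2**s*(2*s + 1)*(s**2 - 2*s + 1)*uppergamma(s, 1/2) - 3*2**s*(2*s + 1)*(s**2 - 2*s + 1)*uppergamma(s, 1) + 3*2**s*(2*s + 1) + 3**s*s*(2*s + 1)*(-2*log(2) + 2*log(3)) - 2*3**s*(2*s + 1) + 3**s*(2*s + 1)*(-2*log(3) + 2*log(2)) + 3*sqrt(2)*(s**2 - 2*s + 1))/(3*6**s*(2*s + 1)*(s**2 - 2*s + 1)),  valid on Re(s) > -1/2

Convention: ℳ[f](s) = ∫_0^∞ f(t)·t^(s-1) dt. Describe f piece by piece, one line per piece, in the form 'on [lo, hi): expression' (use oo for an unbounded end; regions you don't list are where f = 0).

on [0, 1/6): sqrt(3)*sqrt(t)
on [1/6, 1/3): exp(-3*t)
on [1/3, 1/2): log(3*t)/(3*t)

back out the common scale on t: sqrt(t) on [0, 1/2); exp(-t) on [1/2, 1); log(t)/t on [1, 3/2)
f breaks at 1/6, 1/3 into 3 integrals to sum
[0, 1/6) adds the kernel integral of sqrt(3)*sqrt(t)
piece [1/6, 1/3): integrate exp(-3*t) against the kernel
the [1/3, 1/2) slice contributes ∫ log(3*t)/(3*t)·t^(s-1) dt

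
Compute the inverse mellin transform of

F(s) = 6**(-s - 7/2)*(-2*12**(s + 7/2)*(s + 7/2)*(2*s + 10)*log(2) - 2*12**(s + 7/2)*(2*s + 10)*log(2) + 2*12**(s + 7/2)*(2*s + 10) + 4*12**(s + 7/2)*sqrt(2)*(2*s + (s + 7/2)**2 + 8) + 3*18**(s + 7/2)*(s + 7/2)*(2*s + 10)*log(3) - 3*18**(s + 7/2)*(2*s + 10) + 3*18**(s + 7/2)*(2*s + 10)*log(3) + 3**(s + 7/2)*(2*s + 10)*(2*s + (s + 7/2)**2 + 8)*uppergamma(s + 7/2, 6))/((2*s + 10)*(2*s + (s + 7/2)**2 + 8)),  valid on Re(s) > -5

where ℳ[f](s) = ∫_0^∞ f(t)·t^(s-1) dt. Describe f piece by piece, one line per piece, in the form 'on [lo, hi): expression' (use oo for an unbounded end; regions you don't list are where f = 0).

peel off the shared t-power: t**3 on [0, 2); t**(5/2)*log(t) on [2, 3); t**(3/2)*exp(-2*t) on [3, ∞)
strip the shared t-power: t**(5/2) on [0, 2); t**2*log(t) on [2, 3); t*exp(-2*t) on [3, ∞)
reversing the shared t-power: t**(3/2) on [0, 2); t*log(t) on [2, 3); exp(-2*t) on [3, ∞)
treat the 3 regions marked off by 2, 3 separately and sum
∫ t**5·t^(s-1) over [0, 2)
∫ t**(9/2)*log(t)·t^(s-1) over [2, 3)
between 3 and ∞ the integrand is t**(7/2)*exp(-2*t)·t^(s-1)

on [0, 2): t**5
on [2, 3): t**(9/2)*log(t)
on [3, oo): t**(7/2)*exp(-2*t)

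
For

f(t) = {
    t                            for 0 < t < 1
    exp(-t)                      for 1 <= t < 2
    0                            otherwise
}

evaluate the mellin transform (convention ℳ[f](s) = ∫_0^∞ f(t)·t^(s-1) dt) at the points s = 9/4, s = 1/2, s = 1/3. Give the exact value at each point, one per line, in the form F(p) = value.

breakpoints 1: one integral from each of the 2 segments
piece [0, 1): integrate t against the kernel
[1, 2) adds the kernel integral of exp(-t)

F(9/4) = -uppergamma(9/4, 2) + 4/13 + uppergamma(9/4, 1)
F(1/2) = -sqrt(pi)*erfc(sqrt(2)) + sqrt(pi)*erfc(1) + 2/3
F(1/3) = -uppergamma(1/3, 2) + uppergamma(1/3, 1) + 3/4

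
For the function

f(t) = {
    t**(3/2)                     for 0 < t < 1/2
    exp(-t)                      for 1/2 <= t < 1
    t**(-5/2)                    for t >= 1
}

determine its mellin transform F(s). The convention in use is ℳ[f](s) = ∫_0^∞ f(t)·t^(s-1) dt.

linearity at 1/2, 1 turns ℳ[f](s) into 3 summed integrals
segment 0 to 1/2 holds t**(3/2); add its integral
the [1/2, 1) slice contributes ∫ exp(-t)·t^(s-1) dt
for t in [1, ∞): the term is ∫ t**(-5/2)·t^(s-1)

(2*2**s*(2*s - 5)*(2*s + 3)*uppergamma(s, 1/2) - 2*2**s*(2*s - 5)*(2*s + 3)*uppergamma(s, 1) - 4*2**s*(2*s + 3) + sqrt(2)*(2*s - 5))/(2*2**s*(2*s - 5)*(2*s + 3))
  -3/2 < Re(s) < 5/2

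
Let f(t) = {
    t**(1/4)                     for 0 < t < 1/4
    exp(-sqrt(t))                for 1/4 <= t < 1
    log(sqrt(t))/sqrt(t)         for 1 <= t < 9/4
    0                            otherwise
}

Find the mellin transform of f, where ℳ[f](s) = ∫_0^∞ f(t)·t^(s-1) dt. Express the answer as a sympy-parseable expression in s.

2**(1 - 2*s)*(4**s*(4*s + 1)*(4*s**2 - 4*s + 1)*uppergamma(2*s, 1/2) - 4**s*(4*s + 1)*(4*s**2 - 4*s + 1)*uppergamma(2*s, 1) + 4**s*(12*s + 3)/3 + 9**s*s*(4*s + 1)*(-4*log(2) + 4*log(3))/3 + 9**s*(-8*s - 2)/3 + 9**s*(4*s + 1)*(-2*log(3) + 2*log(2))/3 + sqrt(2)*(12*s**2 - 12*s + 3)/3)/((4*s + 1)*(4*s**2 - 4*s + 1))
  Re(s) > -1/4

peel off the power substitution: sqrt(t) on [0, 1/2); exp(-t) on [1/2, 1); log(t)/t on [1, 3/2)
decompose at 1/4, 1; ℳ[f](s) sums the 3 pieces' integrals
on [0, 1/4) integrate f = t**(1/4) against the kernel
the [1/4, 1) slice contributes ∫ exp(-sqrt(t))·t^(s-1) dt
the [1, 9/4) slice contributes ∫ log(sqrt(t))/sqrt(t)·t^(s-1) dt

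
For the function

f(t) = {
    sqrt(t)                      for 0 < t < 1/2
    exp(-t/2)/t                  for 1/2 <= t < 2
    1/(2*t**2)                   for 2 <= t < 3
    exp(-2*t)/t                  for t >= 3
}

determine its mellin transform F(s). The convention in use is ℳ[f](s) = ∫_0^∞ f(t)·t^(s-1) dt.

invert the shared t-power to get t**(3/2) on [0, 1/2); exp(-t/2) on [1/2, 2); 1/(2*t) on [2, 3); …
decompose at 1/2, 2, 3; ℳ[f](s) sums the 4 pieces' integrals
∫ sqrt(t)·t^(s-1) over [0, 1/2)
on [1/2, 2) integrate f = exp(-t/2)/t against the kernel
∫ 1/(2*t**2)·t^(s-1) over [2, 3)
piece [3, ∞): integrate exp(-2*t)/t against the kernel

(6*24**s*(s - 2)*(2*s + 1)*uppergamma(s - 1, 1/4) - 6*24**s*(s - 2)*(2*s + 1)*uppergamma(s - 1, 1) - 3*24**s*(2*s + 1)/2 + 2*36**s*(2*s + 1)/3 + 24*6**s*(s - 2)*(2*s + 1)*uppergamma(s - 1, 6) + 12*sqrt(2)*6**s*(s - 2))/(12*12**s*(s - 2)*(2*s + 1))
  Re(s) > -1/2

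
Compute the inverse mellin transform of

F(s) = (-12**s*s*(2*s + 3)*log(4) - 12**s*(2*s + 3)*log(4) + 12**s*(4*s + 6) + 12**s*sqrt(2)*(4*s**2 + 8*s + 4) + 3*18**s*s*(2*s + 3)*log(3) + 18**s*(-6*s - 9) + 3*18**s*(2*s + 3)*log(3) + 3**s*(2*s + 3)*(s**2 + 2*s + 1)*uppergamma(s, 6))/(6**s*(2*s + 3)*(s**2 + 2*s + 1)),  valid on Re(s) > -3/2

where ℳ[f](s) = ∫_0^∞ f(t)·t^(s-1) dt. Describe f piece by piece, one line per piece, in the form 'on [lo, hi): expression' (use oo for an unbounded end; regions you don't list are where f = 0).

the 3 pieces separated at 2, 3 each add one integral
over [0, 2), the kernel integral of t**(3/2) enters the sum
segment 2 to 3 holds t*log(t); add its integral
on [3, ∞) integrate f = exp(-2*t) against the kernel

on [0, 2): t**(3/2)
on [2, 3): t*log(t)
on [3, oo): exp(-2*t)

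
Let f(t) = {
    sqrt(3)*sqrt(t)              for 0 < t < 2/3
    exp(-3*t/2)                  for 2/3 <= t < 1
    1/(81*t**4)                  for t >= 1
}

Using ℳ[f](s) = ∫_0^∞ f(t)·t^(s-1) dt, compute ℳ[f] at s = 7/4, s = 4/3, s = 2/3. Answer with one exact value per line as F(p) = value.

remove the common scale on t first: sqrt(t) on [0, 2); exp(-t/2) on [2, 3); t**(-4) on [3, ∞)
summing 3 kernel integrals split by 2/3, 1 yields ℳ[f](s)
on [0, 2/3): add ∫ sqrt(3)*sqrt(t)·t^(s-1) dt
segment [2/3, 1) carries exp(-3*t/2); integrate it
for t in [1, ∞): the term is ∫ 1/(81*t**4)·t^(s-1)

F(7/4) = -2*2**(3/4)*3**(1/4)*uppergamma(7/4, 3/2)/9 + 4/729 + 2*2**(3/4)*3**(1/4)*uppergamma(7/4, 1)/9 + 16*6**(1/4)/81
F(4/3) = 3**(2/3)*(-1584*2**(1/3)*uppergamma(4/3, 3/2) + 11*3**(1/3) + 1584*2**(1/3)*uppergamma(4/3, 1) + 864*2**(5/6))/7128
F(2/3) = 3**(1/3)*(-1890*2**(2/3)*uppergamma(2/3, 3/2) + 7*3**(2/3) + 1890*2**(2/3)*uppergamma(2/3, 1) + 3240*2**(1/6))/5670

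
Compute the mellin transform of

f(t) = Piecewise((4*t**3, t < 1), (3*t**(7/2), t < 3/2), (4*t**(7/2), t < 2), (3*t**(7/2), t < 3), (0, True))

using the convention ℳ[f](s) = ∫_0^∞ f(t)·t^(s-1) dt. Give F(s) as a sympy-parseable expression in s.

breakpoints 1, 3/2, 2: one integral from each of the 4 segments
segment [0, 1) carries 4*t**3; integrate it
piece [1, 3/2): integrate 3*t**(7/2) against the kernel
between 3/2 and 2 the integrand is 4*t**(7/2)·t^(s-1)
the [2, 3) slice contributes ∫ 3*t**(7/2)·t^(s-1) dt

2*(2**(s + 7/2)*(s + 3) + 3*3**(s + 7/2)*(s + 3) - (3/2)**(s + 7/2)*(s + 3) + s + 5)/((s + 3)*(2*s + 7))
  Re(s) > -3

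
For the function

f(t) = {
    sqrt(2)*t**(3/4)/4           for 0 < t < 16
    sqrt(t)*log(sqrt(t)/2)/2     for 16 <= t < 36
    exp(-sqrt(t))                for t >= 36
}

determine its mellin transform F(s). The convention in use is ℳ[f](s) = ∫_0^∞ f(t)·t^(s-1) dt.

2**(2*s + 1)*(-4*144**s*s*(4*s + 3)*log(2) - 144**s*(4*s + 3)*log(4) + 144**s*(8*s + 6) + 144**s*sqrt(2)*(16*s**2 + 16*s + 4) + 6*324**s*s*(4*s + 3)*log(3) + 324**s*(-12*s - 9) + 3*324**s*(4*s + 3)*log(3) + 9**s*(4*s + 3)*(4*s**2 + 4*s + 1)*uppergamma(2*s, 6))/(36**s*(4*s + 3)*(4*s**2 + 4*s + 1))
  Re(s) > -3/4

back out the power substitution: sqrt(2)*t**(3/2)/4 on [0, 4); t*log(t/2)/2 on [4, 6); exp(-t) on [6, ∞)
back out the common scale on t: t**(3/2) on [0, 2); t*log(t) on [2, 3); exp(-2*t) on [3, ∞)
slice at 16, 36, transform all 3 pieces, and sum them
∫ over [0, 16) of sqrt(2)*t**(3/4)/4·t^(s-1) joins the sum
between 16 and 36 the integrand is sqrt(t)*log(sqrt(t)/2)/2·t^(s-1)
piece [36, ∞): integrate exp(-sqrt(t)) against the kernel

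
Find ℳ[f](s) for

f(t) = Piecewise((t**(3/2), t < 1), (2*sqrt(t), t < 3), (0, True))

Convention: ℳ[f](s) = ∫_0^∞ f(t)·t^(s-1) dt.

(4*sqrt(3)*3**s*(2*s + 3) - 4*s - 10)/((2*s + 1)*(2*s + 3))
  Re(s) > -3/2

slice at 1, transform all 2 pieces, and sum them
∫ t**(3/2)·t^(s-1) over [0, 1)
segment [1, 3) carries 2*sqrt(t); integrate it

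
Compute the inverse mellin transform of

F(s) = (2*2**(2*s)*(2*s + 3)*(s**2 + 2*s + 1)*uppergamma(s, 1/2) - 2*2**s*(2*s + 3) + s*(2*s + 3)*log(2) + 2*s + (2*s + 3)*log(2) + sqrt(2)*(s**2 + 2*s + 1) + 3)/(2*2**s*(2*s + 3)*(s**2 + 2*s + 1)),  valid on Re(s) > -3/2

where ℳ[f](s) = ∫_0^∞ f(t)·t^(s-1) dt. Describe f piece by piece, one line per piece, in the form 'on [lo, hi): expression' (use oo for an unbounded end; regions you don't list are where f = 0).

split f at 1/2, 1: ℳ[f](s) collects 3 kernel integrals
the [0, 1/2) slice contributes ∫ t**(3/2)·t^(s-1) dt
on [1/2, 1): add ∫ t*log(t)·t^(s-1) dt
on [1, ∞): add ∫ exp(-t/2)·t^(s-1) dt

on [0, 1/2): t**(3/2)
on [1/2, 1): t*log(t)
on [1, oo): exp(-t/2)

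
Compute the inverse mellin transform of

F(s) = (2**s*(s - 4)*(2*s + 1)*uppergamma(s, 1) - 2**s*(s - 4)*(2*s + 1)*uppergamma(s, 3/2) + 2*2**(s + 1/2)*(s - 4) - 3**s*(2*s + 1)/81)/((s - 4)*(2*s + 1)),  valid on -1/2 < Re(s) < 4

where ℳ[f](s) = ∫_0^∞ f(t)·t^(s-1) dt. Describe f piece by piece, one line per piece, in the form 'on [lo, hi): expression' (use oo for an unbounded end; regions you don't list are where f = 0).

the 3 pieces separated at 2, 3 each add one integral
segment [0, 2) carries sqrt(t); integrate it
between 2 and 3 the integrand is exp(-t/2)·t^(s-1)
over [3, ∞), the kernel integral of t**(-4) enters the sum

on [0, 2): sqrt(t)
on [2, 3): exp(-t/2)
on [3, oo): t**(-4)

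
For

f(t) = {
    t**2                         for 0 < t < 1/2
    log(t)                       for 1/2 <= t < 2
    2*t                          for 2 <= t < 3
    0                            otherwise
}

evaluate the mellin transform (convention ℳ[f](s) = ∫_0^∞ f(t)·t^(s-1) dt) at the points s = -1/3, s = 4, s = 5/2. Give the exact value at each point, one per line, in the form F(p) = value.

f breaks at 1/2, 2 into 3 integrals to sum
∫ over [0, 1/2) of t**2·t^(s-1) joins the sum
over [1/2, 2), the kernel integral of log(t) enters the sum
∫ over [2, 3) of 2*t·t^(s-1) joins the sum

F(-1/3) = 3*2**(1/3)*(-50*2**(1/3) - log(2**(10*2**(1/3) + 20)) + 10*6**(2/3) + 61)/20
F(4) = 257*log(2)/64 + 320281/3840
F(5/2) = sqrt(2)*(-130649 + 41580*log(2) + 194400*sqrt(6))/25200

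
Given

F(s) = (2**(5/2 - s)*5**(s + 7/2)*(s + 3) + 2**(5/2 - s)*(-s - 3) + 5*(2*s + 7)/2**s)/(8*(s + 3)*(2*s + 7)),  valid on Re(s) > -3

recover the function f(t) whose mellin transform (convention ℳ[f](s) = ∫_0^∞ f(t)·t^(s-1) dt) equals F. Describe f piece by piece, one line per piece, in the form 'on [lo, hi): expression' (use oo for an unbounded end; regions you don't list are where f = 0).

on [0, 1/2): 5*t**3
on [1/2, 5/2): 4*t**(7/2)

integrate the 2 segments split at 1/2, then add the results
between 0 and 1/2 the integrand is 5*t**3·t^(s-1)
segment [1/2, 5/2) carries 4*t**(7/2); integrate it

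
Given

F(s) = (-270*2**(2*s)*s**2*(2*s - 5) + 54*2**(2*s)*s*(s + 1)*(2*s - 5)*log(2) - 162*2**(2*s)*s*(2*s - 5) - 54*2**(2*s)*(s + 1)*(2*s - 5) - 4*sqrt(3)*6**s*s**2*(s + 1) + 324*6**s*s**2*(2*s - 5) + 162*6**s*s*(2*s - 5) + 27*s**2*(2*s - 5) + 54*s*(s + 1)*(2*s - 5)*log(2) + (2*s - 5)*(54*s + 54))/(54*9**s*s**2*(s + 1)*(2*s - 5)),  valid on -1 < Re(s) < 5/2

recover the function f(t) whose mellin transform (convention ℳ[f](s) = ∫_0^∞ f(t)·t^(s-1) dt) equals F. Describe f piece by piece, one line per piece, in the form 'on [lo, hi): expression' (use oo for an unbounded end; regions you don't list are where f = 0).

on [0, 1/9): 9*t/2
on [1/9, 4/9): log(9*t/2)
on [4/9, 2/3): 9*t/2 + 3
on [2/3, oo): 4*sqrt(2)/(243*t**(5/2))

reversing the common scale on t: 3*t on [0, 1/6); log(3*t) on [1/6, 2/3); 3*t + 3 on [2/3, 1); …
the common scale on t comes off first: t on [0, 1/2); log(t) on [1/2, 2); t + 3 on [2, 3); …
integrate the 4 segments split at 1/9, 4/9, 2/3, then add the results
on [0, 1/9) integrate f = 9*t/2 against the kernel
segment 1/9 to 4/9 holds log(9*t/2); add its integral
on [4/9, 2/3): add ∫ (9*t/2 + 3)·t^(s-1) dt
∫ 4*sqrt(2)/(243*t**(5/2))·t^(s-1) over [2/3, ∞)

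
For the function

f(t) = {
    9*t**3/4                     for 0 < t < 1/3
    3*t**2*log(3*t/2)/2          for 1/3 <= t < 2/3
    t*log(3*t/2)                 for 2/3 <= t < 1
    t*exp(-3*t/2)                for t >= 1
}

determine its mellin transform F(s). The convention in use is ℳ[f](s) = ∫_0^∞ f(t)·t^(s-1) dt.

(8*2**s*(s + 1)**2*(s + 3)*(2*s + (s + 1)**2 + 3)*uppergamma(s + 1, 3/2) - 8*2**s*(s + 1)**2*(s + 3) + 8*2**s*(s + 3)*(2*s + (s + 1)**2 + 3) + 3**s*(s + 1)*(s + 3)*(-12*log(2) + 12*log(3))*(2*s + (s + 1)**2 + 3) - 12*3**s*(s + 3)*(2*s + (s + 1)**2 + 3) + (s + 1)**3*(s + 3)*log(4) + (s + 1)**2*(s + 3)*log(4) + 2*(s + 1)**2*(s + 3) + (s + 1)**2*(2*s + (s + 1)**2 + 3))/(12*3**s*(s + 1)**2*(s + 3)*(2*s + (s + 1)**2 + 3))
  Re(s) > -3

undo the shared t-power: 9*t**2/4 on [0, 1/3); 3*t*log(3*t/2)/2 on [1/3, 2/3); log(3*t/2) on [2/3, 1); …
reversing the common scale on t: t**2 on [0, 1/2); t*log(t) on [1/2, 1); log(t) on [1, 3/2); …
f breaks at 1/3, 2/3, 1 into 4 integrals to sum
between 0 and 1/3 the integrand is 9*t**3/4·t^(s-1)
on [1/3, 2/3) integrate f = 3*t**2*log(3*t/2)/2 against the kernel
on [2/3, 1) integrate f = t*log(3*t/2) against the kernel
the [1, ∞) slice contributes ∫ t*exp(-3*t/2)·t^(s-1) dt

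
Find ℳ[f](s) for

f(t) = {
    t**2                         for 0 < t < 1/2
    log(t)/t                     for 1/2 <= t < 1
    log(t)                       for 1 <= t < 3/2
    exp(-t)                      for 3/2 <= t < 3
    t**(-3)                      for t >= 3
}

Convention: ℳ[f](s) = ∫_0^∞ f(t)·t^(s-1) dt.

(108*2**s*s**2*(s - 3)*(s + 2)*(s**2 - 2*s + 1)*uppergamma(s, 3/2) - 108*2**s*s**2*(s - 3)*(s + 2)*(s**2 - 2*s + 1)*uppergamma(s, 3) - 108*2**s*s**2*(s - 3)*(s + 2) + 108*2**s*(s - 3)*(s + 2)*(s**2 - 2*s + 1) - 108*3**s*s*(s - 3)*(s + 2)*(s**2 - 2*s + 1)*log(2) + 108*3**s*s*(s - 3)*(s + 2)*(s**2 - 2*s + 1)*log(3) - 108*3**s*(s - 3)*(s + 2)*(s**2 - 2*s + 1) - 4*6**s*s**2*(s + 2)*(s**2 - 2*s + 1) + 216*s**3*(s - 3)*(s + 2)*log(2) - 216*s**2*(s - 3)*(s + 2)*log(2) + 216*s**2*(s - 3)*(s + 2) + 27*s**2*(s - 3)*(s**2 - 2*s + 1))/(108*2**s*s**2*(s - 3)*(s + 2)*(s**2 - 2*s + 1))
  -2 < Re(s) < 3

the 5 pieces separated at 1/2, 1, 3/2, 3 each add one integral
between 0 and 1/2 the integrand is t**2·t^(s-1)
[1/2, 1) adds the kernel integral of log(t)/t
between 1 and 3/2 the integrand is log(t)·t^(s-1)
∫ over [3/2, 3) of exp(-t)·t^(s-1) joins the sum
segment 3 to ∞ holds t**(-3); add its integral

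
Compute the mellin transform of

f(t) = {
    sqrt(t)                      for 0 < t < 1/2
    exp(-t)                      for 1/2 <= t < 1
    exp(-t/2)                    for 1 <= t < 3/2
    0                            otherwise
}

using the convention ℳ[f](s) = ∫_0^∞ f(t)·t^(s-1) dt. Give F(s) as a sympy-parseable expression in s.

summing 3 kernel integrals split by 1/2, 1 yields ℳ[f](s)
the [0, 1/2) slice contributes ∫ sqrt(t)·t^(s-1) dt
∫ exp(-t)·t^(s-1) over [1/2, 1)
for t in [1, 3/2): the term is ∫ exp(-t/2)·t^(s-1)

(2**s*(2*s + 1)*uppergamma(s, 1/2) - 2**s*(2*s + 1)*uppergamma(s, 1) + 4**s*(2*s + 1)*uppergamma(s, 1/2) - 4**s*(2*s + 1)*uppergamma(s, 3/4) + sqrt(2))/(2**s*(2*s + 1))
  Re(s) > -1/2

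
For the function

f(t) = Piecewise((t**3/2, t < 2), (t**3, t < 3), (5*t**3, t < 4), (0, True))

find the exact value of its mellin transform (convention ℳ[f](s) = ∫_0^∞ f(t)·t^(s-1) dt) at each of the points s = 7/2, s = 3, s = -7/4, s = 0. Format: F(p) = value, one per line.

along the cuts 2, 3, ℳ[f](s) splits into 3 integrals
piece [0, 2): integrate t**3/2 against the kernel
∫ over [2, 3) of t**3·t^(s-1) joins the sum
∫ 5*t**3·t^(s-1) over [3, 4)

F(7/2) = -5832*sqrt(3)/13 - 64*sqrt(2)/13 + 81920/13
F(3) = 2922
F(-7/4) = -48*3**(1/4)/5 - 4*2**(1/4)/5 + 16*sqrt(2)
F(0) = 208/3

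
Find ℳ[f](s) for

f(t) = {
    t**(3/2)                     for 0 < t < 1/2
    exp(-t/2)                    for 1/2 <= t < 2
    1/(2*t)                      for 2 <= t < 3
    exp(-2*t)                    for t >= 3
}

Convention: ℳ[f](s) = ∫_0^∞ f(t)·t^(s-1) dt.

(12*24**s*(s - 1)*(2*s + 3)*uppergamma(s, 1/4) - 12*24**s*(s - 1)*(2*s + 3)*uppergamma(s, 1) - 3*24**s*(2*s + 3) + 2*36**s*(2*s + 3) + 12*6**s*(s - 1)*(2*s + 3)*uppergamma(s, 6) + 6*sqrt(2)*6**s*(s - 1))/(12*12**s*(s - 1)*(2*s + 3))
  Re(s) > -3/2

split f at 1/2, 2, 3: ℳ[f](s) collects 4 kernel integrals
∫ t**(3/2)·t^(s-1) over [0, 1/2)
segment [1/2, 2) carries exp(-t/2); integrate it
over [2, 3), the kernel integral of 1/(2*t) enters the sum
between 3 and ∞ the integrand is exp(-2*t)·t^(s-1)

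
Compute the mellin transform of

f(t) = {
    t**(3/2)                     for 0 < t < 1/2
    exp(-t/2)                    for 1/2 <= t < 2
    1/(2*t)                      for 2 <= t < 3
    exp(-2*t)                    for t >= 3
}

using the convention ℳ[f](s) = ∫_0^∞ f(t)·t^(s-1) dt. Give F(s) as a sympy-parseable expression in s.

breakpoints 1/2, 2, 3: one integral from each of the 4 segments
over [0, 1/2), the kernel integral of t**(3/2) enters the sum
over [1/2, 2), the kernel integral of exp(-t/2) enters the sum
on [2, 3) integrate f = 1/(2*t) against the kernel
∫ over [3, ∞) of exp(-2*t)·t^(s-1) joins the sum

(12*24**s*(s - 1)*(2*s + 3)*uppergamma(s, 1/4) - 12*24**s*(s - 1)*(2*s + 3)*uppergamma(s, 1) - 3*24**s*(2*s + 3) + 2*36**s*(2*s + 3) + 12*6**s*(s - 1)*(2*s + 3)*uppergamma(s, 6) + 6*sqrt(2)*6**s*(s - 1))/(12*12**s*(s - 1)*(2*s + 3))
  Re(s) > -3/2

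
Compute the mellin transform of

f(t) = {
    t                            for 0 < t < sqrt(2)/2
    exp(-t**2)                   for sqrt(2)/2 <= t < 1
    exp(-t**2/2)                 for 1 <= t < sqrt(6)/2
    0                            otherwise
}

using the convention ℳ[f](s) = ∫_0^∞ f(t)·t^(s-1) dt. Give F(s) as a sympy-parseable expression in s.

the power substitution comes off first: sqrt(t) on [0, 1/2); exp(-t) on [1/2, 1); exp(-t/2) on [1, 3/2)
decompose at sqrt(2)/2, 1; ℳ[f](s) sums the 3 pieces' integrals
segment 0 to sqrt(2)/2 holds t; add its integral
between sqrt(2)/2 and 1 the integrand is exp(-t**2)·t^(s-1)
∫ over [1, sqrt(6)/2) of exp(-t**2/2)·t^(s-1) joins the sum

(2**(s/2)*(s + 1)*uppergamma(s/2, 1/2) - 2**(s/2)*(s + 1)*uppergamma(s/2, 1) + 2**s*(s + 1)*uppergamma(s/2, 1/2) - 4**(s/2)*(s + 1)*uppergamma(s/2, 3/4) + sqrt(2))/(2*2**(s/2)*(s + 1))
  Re(s) > -1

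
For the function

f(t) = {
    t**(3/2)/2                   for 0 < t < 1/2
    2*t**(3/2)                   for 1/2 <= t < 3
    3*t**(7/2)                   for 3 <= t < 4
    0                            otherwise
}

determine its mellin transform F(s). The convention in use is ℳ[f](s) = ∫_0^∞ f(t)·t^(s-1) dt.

f breaks at 1/2, 3 into 3 integrals to sum
∫ over [0, 1/2) of t**(3/2)/2·t^(s-1) joins the sum
for t in [1/2, 3): the term is ∫ 2*t**(3/2)·t^(s-1)
between 3 and 4 the integrand is 3*t**(7/2)·t^(s-1)

(-3*2**(-s - 3/2)*(2*s + 7) + 4*3**(s + 3/2)*(2*s + 7) - 6*3**(s + 7/2)*(2*s + 3) + 6*4**(s + 7/2)*(2*s + 3))/((2*s + 3)*(2*s + 7))
  Re(s) > -3/2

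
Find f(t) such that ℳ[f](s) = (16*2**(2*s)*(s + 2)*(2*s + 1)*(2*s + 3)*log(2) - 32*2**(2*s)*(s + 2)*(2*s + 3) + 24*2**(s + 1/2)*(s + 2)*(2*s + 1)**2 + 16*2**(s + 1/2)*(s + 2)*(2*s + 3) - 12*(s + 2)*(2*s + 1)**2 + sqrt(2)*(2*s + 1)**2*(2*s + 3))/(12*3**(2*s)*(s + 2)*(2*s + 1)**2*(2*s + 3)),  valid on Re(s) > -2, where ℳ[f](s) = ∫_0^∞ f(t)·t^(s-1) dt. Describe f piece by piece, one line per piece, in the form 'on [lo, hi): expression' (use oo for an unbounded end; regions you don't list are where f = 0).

the shared t-power comes off first: 27*sqrt(2)*t**(3/2)/4 on [0, 1/9); 27*t/2 on [1/9, 2/9); log(9*t/2) on [2/9, 4/9)
strip the common scale on t: 3*sqrt(3)*t**(3/2) on [0, 1/6); 9*t on [1/6, 1/3); log(3*t) on [1/3, 2/3)
the common scale on t comes off first: t**(3/2) on [0, 1/2); 3*t on [1/2, 1); log(t) on [1, 2)
cuts at 1/9, 2/9: linearity sums the 3 kernel integrals
∫ 27*sqrt(2)*t**2/4·t^(s-1) over [0, 1/9)
∫ 27*t**(3/2)/2·t^(s-1) over [1/9, 2/9)
∫ sqrt(t)*log(9*t/2)·t^(s-1) over [2/9, 4/9)

on [0, 1/9): 27*sqrt(2)*t**2/4
on [1/9, 2/9): 27*t**(3/2)/2
on [2/9, 4/9): sqrt(t)*log(9*t/2)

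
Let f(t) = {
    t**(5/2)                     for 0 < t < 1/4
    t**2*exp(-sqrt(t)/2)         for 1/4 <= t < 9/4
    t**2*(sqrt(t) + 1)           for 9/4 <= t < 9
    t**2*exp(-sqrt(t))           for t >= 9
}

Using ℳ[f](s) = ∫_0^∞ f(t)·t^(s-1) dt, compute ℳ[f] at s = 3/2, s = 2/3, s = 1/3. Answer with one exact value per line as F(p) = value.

F(3/2) = -6243201*exp(-3/4)/16 + 27954*exp(-3) + 1009711/448 + 3786745*exp(-1/4)/16
F(2/3) = 2**(2/3)*(-311296*2**(2/3)*uppergamma(16/3, 3/4) - 31347*3**(1/3) + 24 + 9728*2**(1/3)*uppergamma(16/3, 3) + 1562976*6**(1/3) + 311296*2**(2/3)*uppergamma(16/3, 1/4))/9728
F(1/3) = 2**(1/3)*(-121856*2**(1/3)*uppergamma(14/3, 3/4) - 9234*3**(2/3) + 21 + 3808*2**(2/3)*uppergamma(14/3, 3) + 229392*6**(2/3) + 121856*2**(1/3)*uppergamma(14/3, 1/4))/3808

strip the shared t-power: sqrt(t) on [0, 1/4); exp(-sqrt(t)/2) on [1/4, 9/4); sqrt(t) + 1 on [9/4, 9); …
undo the power substitution: t on [0, 1/2); exp(-t/2) on [1/2, 3/2); t + 1 on [3/2, 3); …
breakpoints 1/4, 9/4, 9: one integral from each of the 4 segments
∫ t**(5/2)·t^(s-1) over [0, 1/4)
∫ t**2*exp(-sqrt(t)/2)·t^(s-1) over [1/4, 9/4)
the [9/4, 9) slice contributes ∫ t**2*(sqrt(t) + 1)·t^(s-1) dt
∫ over [9, ∞) of t**2*exp(-sqrt(t))·t^(s-1) joins the sum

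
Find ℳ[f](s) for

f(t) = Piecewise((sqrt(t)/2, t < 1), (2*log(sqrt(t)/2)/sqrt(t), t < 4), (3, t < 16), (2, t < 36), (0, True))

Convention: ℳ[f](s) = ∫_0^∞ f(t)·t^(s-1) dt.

strip the power substitution: t/2 on [0, 1); 2*log(t/2)/t on [1, 2); 3 on [2, 4); …
reversing the common scale on t: t on [0, 1/2); log(t)/t on [1/2, 1); 3 on [1, 2); …
linearity at 1, 4, 16 turns ℳ[f](s) into 4 summed integrals
piece [0, 1): integrate sqrt(t)/2 against the kernel
[1, 4) adds the kernel integral of 2*log(sqrt(t)/2)/sqrt(t)
on [4, 16): add ∫ 3·t^(s-1) dt
the [16, 36) slice contributes ∫ 2·t^(s-1) dt

(16**s*(2*s + 1)*(4*s**2 - 4*s + 1) - 2**(2*s + 1)*s*(2*s + 1) + 2*36**s*(2*s + 1)*(4*s**2 - 4*s + 1) - 3*4**s*(2*s + 1)*(4*s**2 - 4*s + 1) + 8*s**2*(2*s + 1)*log(2) - 4*s*(2*s + 1)*log(2) + 4*s*(2*s + 1) + s*(4*s**2 - 4*s + 1))/(s*(2*s + 1)*(4*s**2 - 4*s + 1))
  Re(s) > -1/2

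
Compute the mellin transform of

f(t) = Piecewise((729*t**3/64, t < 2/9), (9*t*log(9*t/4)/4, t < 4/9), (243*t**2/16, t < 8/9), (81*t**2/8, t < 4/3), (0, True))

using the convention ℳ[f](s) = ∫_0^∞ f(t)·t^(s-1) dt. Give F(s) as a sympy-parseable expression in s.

2**s*(32*2**(2*s)*(s + 3)*(2*s - (s + 2)**2 + 3) + 8*2**s*(s + 2)*(s + 3) - 24*2**s*(s + 3)*(2*s - (s + 2)**2 + 3) + 144*6**s*(s + 3)*(2*s - (s + 2)**2 + 3) - 4*(s + 2)**2*(s + 3)*log(2) - 4*(s + 2)*(s + 3) + 4*(s + 2)*(s + 3)*log(2) + (s + 2)*(2*s - (s + 2)**2 + 3))/(8*9**s*(s + 2)*(s + 3)*(2*s - (s + 2)**2 + 3))
  Re(s) > -3

back out the common scale on t: 27*t**3/8 on [0, 1/3); 3*t*log(3*t/2)/2 on [1/3, 2/3); 27*t**2/4 on [2/3, 4/3); …
remove the common scale on t first: t**3 on [0, 1/2); t*log(t) on [1/2, 1); 3*t**2 on [1, 2); …
peel off the shared t-power: t on [0, 1/2); log(t)/t on [1/2, 1); 3 on [1, 2); …
along the cuts 2/9, 4/9, 8/9, ℳ[f](s) splits into 4 integrals
∫ over [0, 2/9) of 729*t**3/64·t^(s-1) joins the sum
segment [2/9, 4/9) carries 9*t*log(9*t/4)/4; integrate it
∫ 243*t**2/16·t^(s-1) over [4/9, 8/9)
on [8/9, 4/3): add ∫ 81*t**2/8·t^(s-1) dt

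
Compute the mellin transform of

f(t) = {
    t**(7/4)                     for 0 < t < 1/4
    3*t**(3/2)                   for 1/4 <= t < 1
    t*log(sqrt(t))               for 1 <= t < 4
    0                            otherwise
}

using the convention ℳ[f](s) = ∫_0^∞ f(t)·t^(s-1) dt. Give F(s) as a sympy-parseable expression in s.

back out the shared t-power: t**(3/4) on [0, 1/4); 3*sqrt(t) on [1/4, 1); log(sqrt(t)) on [1, 4)
the power substitution comes off first: t**(3/2) on [0, 1/2); 3*t on [1/2, 1); log(t) on [1, 2)
f breaks at 1/4, 1 into 3 integrals to sum
∫ t**(7/4)·t^(s-1) over [0, 1/4)
piece [1/4, 1): integrate 3*t**(3/2) against the kernel
piece [1, 4): integrate t*log(sqrt(t)) against the kernel

(16*16**s*(s + 1)*(2*s + 3)*(4*s + 7)*log(2) - 8*2**(4*s)*(2*s + 3)*(4*s + 7) + 24*2**(2*s)*(s + 1)**2*(4*s + 7) + 2*2**(2*s)*(2*s + 3)*(4*s + 7) + sqrt(2)*(s + 1)**2*(2*s + 3) - 3*(s + 1)**2*(4*s + 7))/(4*2**(2*s)*(s + 1)**2*(2*s + 3)*(4*s + 7))
  Re(s) > -7/4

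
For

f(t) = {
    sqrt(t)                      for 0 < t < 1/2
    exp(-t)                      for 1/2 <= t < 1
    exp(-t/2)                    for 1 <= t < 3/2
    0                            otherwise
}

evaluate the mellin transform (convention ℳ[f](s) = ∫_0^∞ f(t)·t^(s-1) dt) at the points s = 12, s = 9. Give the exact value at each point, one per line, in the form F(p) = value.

F(12) = -354434904271143*exp(-3/4)/1024 - 108505112*exp(-1) + sqrt(2)/102400 + 552203144321471*exp(-1/2)/2048
F(9) = -5593984641*exp(-3/4)/128 - 109601*exp(-1) + sqrt(2)/9728 + 8730218097*exp(-1/2)/256

treat the 3 regions marked off by 1/2, 1 separately and sum
segment 0 to 1/2 holds sqrt(t); add its integral
the [1/2, 1) slice contributes ∫ exp(-t)·t^(s-1) dt
[1, 3/2) adds the kernel integral of exp(-t/2)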